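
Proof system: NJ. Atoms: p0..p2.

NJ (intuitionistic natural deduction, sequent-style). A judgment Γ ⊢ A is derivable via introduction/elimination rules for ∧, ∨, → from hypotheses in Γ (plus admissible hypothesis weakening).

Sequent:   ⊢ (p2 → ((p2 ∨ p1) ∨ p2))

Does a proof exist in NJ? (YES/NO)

Derivation (root first):
[→I]  ⊢ (p2 → ((p2 ∨ p1) ∨ p2))
  [∨I₁] p2 ⊢ ((p2 ∨ p1) ∨ p2)
    [∨I₁] p2 ⊢ (p2 ∨ p1)
      [Ax] p2 ⊢ p2

Result: YES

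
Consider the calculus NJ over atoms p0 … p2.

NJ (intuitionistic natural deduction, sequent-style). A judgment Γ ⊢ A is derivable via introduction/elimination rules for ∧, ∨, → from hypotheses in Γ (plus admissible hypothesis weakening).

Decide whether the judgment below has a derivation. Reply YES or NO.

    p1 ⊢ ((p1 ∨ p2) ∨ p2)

Proof tree:
[∨I₁] p1 ⊢ ((p1 ∨ p2) ∨ p2)
  [∨I₁] p1 ⊢ (p1 ∨ p2)
    [Ax] p1 ⊢ p1

Result: YES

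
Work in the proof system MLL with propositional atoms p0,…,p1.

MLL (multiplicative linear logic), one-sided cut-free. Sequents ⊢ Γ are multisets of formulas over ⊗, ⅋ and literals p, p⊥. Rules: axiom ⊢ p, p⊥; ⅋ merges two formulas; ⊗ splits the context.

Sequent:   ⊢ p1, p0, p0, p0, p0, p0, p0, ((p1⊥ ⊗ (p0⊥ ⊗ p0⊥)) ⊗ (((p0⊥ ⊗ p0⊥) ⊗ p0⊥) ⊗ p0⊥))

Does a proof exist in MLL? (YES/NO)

Derivation trace:
[⊗]  ⊢ p1, p0, p0, p0, p0, p0, p0, ((p1⊥ ⊗ (p0⊥ ⊗ p0⊥)) ⊗ (((p0⊥ ⊗ p0⊥) ⊗ p0⊥) ⊗ p0⊥))
  [⊗]  ⊢ p1, p0, p0, (p1⊥ ⊗ (p0⊥ ⊗ p0⊥))
    [Ax]  ⊢ p1, p1⊥
    [⊗]  ⊢ p0, p0, (p0⊥ ⊗ p0⊥)
      [Ax]  ⊢ p0, p0⊥
      [Ax]  ⊢ p0, p0⊥
  [⊗]  ⊢ p0, p0, p0, p0, (((p0⊥ ⊗ p0⊥) ⊗ p0⊥) ⊗ p0⊥)
    [⊗]  ⊢ p0, p0, p0, ((p0⊥ ⊗ p0⊥) ⊗ p0⊥)
      [⊗]  ⊢ p0, p0, (p0⊥ ⊗ p0⊥)
        [Ax]  ⊢ p0, p0⊥
        [Ax]  ⊢ p0, p0⊥
      [Ax]  ⊢ p0, p0⊥
    [Ax]  ⊢ p0, p0⊥

Result: YES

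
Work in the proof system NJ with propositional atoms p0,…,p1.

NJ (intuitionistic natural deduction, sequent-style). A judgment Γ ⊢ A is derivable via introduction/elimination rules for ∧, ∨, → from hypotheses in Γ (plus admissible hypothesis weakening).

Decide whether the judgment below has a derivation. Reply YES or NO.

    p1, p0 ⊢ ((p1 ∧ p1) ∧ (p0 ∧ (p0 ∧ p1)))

Derivation trace:
[∧I] p1, p0 ⊢ ((p1 ∧ p1) ∧ (p0 ∧ (p0 ∧ p1)))
  [∧I] p1 ⊢ (p1 ∧ p1)
    [Ax] p1 ⊢ p1
    [Ax] p1 ⊢ p1
  [∧I] p1, p0 ⊢ (p0 ∧ (p0 ∧ p1))
    [Ax] p0 ⊢ p0
    [∧I] p1, p0 ⊢ (p0 ∧ p1)
      [Ax] p0 ⊢ p0
      [Ax] p1 ⊢ p1

Result: YES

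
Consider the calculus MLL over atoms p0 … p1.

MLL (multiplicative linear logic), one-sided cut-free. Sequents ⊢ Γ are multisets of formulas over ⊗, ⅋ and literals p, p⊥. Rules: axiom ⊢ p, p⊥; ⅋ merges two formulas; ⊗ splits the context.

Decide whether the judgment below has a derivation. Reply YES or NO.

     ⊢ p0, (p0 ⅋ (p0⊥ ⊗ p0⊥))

Derivation (root first):
[⅋]  ⊢ p0, (p0 ⅋ (p0⊥ ⊗ p0⊥))
  [⊗]  ⊢ p0, p0, (p0⊥ ⊗ p0⊥)
    [Ax]  ⊢ p0, p0⊥
    [Ax]  ⊢ p0, p0⊥

Result: YES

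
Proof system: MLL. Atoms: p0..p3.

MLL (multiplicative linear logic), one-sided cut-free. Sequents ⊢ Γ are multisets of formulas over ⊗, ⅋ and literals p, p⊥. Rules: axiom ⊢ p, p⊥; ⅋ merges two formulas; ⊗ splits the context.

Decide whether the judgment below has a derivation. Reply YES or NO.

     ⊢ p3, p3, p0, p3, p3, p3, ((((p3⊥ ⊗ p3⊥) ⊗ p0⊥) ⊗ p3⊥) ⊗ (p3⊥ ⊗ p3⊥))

Derivation (root first):
[⊗]  ⊢ p3, p3, p0, p3, p3, p3, ((((p3⊥ ⊗ p3⊥) ⊗ p0⊥) ⊗ p3⊥) ⊗ (p3⊥ ⊗ p3⊥))
  [⊗]  ⊢ p3, p3, p0, p3, (((p3⊥ ⊗ p3⊥) ⊗ p0⊥) ⊗ p3⊥)
    [⊗]  ⊢ p3, p3, p0, ((p3⊥ ⊗ p3⊥) ⊗ p0⊥)
      [⊗]  ⊢ p3, p3, (p3⊥ ⊗ p3⊥)
        [Ax]  ⊢ p3, p3⊥
        [Ax]  ⊢ p3, p3⊥
      [Ax]  ⊢ p0, p0⊥
    [Ax]  ⊢ p3, p3⊥
  [⊗]  ⊢ p3, p3, (p3⊥ ⊗ p3⊥)
    [Ax]  ⊢ p3, p3⊥
    [Ax]  ⊢ p3, p3⊥

Result: YES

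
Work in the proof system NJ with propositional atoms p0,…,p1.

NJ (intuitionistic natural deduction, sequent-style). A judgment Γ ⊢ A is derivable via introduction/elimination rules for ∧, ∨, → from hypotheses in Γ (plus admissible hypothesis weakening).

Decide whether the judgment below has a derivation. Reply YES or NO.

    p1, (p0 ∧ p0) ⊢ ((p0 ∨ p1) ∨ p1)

Derivation (root first):
[∨I₁] p1, (p0 ∧ p0) ⊢ ((p0 ∨ p1) ∨ p1)
  [Wk] p1, (p0 ∧ p0) ⊢ (p0 ∨ p1)
    [∨I₂] p1 ⊢ (p0 ∨ p1)
      [Ax] p1 ⊢ p1

Result: YES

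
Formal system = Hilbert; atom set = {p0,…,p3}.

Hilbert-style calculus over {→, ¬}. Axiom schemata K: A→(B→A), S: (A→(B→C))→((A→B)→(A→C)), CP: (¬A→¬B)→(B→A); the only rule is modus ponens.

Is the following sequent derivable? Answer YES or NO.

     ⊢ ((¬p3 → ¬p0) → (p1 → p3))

Truth-table refutation:
  v=0000: Γ:[] Δ:[((¬p3 → ¬p0) → (p1 → p3))=T] refutes=False
  v=0001: Γ:[] Δ:[((¬p3 → ¬p0) → (p1 → p3))=T] refutes=False
  v=0010: Γ:[] Δ:[((¬p3 → ¬p0) → (p1 → p3))=T] refutes=False
  v=0011: Γ:[] Δ:[((¬p3 → ¬p0) → (p1 → p3))=T] refutes=False
  v=0100: Γ:[] Δ:[((¬p3 → ¬p0) → (p1 → p3))=F] refutes=True  ← countermodel

Result: NO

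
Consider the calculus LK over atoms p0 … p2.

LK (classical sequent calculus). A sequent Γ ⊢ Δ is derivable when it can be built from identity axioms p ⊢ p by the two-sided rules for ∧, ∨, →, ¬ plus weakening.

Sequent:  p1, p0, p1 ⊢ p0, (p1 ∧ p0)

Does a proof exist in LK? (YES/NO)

Derivation trace:
[WL] p1, p0, p1 ⊢ p0, (p1 ∧ p0)
  [∧R] p1, p0 ⊢ p0, (p1 ∧ p0)
    [Ax] p1 ⊢ p1
    [WR] p0 ⊢ p0, p0
      [Ax] p0 ⊢ p0

Result: YES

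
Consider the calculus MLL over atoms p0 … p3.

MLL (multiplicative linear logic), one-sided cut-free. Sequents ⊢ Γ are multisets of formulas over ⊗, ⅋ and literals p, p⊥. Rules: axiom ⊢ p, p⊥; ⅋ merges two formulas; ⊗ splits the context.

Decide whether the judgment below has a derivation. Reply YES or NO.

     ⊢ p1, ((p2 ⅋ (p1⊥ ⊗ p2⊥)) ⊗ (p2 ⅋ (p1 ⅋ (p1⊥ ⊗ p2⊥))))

Proof tree:
[⊗]  ⊢ p1, ((p2 ⅋ (p1⊥ ⊗ p2⊥)) ⊗ (p2 ⅋ (p1 ⅋ (p1⊥ ⊗ p2⊥))))
  [⅋]  ⊢ p1, (p2 ⅋ (p1⊥ ⊗ p2⊥))
    [⊗]  ⊢ p1, p2, (p1⊥ ⊗ p2⊥)
      [Ax]  ⊢ p1, p1⊥
      [Ax]  ⊢ p2, p2⊥
  [⅋]  ⊢ (p2 ⅋ (p1 ⅋ (p1⊥ ⊗ p2⊥)))
    [⅋]  ⊢ p2, (p1 ⅋ (p1⊥ ⊗ p2⊥))
      [⊗]  ⊢ p1, p2, (p1⊥ ⊗ p2⊥)
        [Ax]  ⊢ p1, p1⊥
        [Ax]  ⊢ p2, p2⊥

Result: YES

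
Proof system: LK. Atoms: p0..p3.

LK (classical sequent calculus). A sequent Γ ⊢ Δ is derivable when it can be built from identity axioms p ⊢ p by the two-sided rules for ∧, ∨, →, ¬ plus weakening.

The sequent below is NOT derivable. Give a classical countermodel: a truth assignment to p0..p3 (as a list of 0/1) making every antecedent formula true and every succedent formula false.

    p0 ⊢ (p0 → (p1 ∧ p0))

Search for a countermodel by truth-table:
  v=0000: Γ:[p0=F] Δ:[(p0 → (p1 ∧ p0))=T] refutes=False
  v=0001: Γ:[p0=F] Δ:[(p0 → (p1 ∧ p0))=T] refutes=False
  v=0010: Γ:[p0=F] Δ:[(p0 → (p1 ∧ p0))=T] refutes=False
  v=0011: Γ:[p0=F] Δ:[(p0 → (p1 ∧ p0))=T] refutes=False
  v=0100: Γ:[p0=F] Δ:[(p0 → (p1 ∧ p0))=T] refutes=False
  v=0101: Γ:[p0=F] Δ:[(p0 → (p1 ∧ p0))=T] refutes=False
  v=0110: Γ:[p0=F] Δ:[(p0 → (p1 ∧ p0))=T] refutes=False
  v=0111: Γ:[p0=F] Δ:[(p0 → (p1 ∧ p0))=T] refutes=False
  v=1000: Γ:[p0=T] Δ:[(p0 → (p1 ∧ p0))=F] refutes=True  ← countermodel

Result: [1, 0, 0, 0]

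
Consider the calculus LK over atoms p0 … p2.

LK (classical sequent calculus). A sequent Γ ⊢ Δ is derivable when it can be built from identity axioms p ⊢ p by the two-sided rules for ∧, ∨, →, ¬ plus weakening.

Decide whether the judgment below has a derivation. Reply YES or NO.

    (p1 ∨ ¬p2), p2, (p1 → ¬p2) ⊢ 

Derivation trace:
[→L] (p1 ∨ ¬p2), p2, (p1 → ¬p2) ⊢ 
  [∨L] p2, (p1 ∨ ¬p2) ⊢ p1
    [Ax] p1 ⊢ p1
    [¬L] p2, ¬p2 ⊢ 
      [Ax] p2 ⊢ p2
  [¬L] p2, ¬p2 ⊢ 
    [Ax] p2 ⊢ p2

Result: YES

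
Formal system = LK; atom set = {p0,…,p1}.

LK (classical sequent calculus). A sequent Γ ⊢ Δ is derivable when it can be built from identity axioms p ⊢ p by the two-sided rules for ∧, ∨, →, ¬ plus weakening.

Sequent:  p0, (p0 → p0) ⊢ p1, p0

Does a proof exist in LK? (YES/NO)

Derivation (root first):
[→L] p0, (p0 → p0) ⊢ p1, p0
  [Ax] p0 ⊢ p0
  [WR] p0 ⊢ p0, p1
    [Ax] p0 ⊢ p0

Result: YES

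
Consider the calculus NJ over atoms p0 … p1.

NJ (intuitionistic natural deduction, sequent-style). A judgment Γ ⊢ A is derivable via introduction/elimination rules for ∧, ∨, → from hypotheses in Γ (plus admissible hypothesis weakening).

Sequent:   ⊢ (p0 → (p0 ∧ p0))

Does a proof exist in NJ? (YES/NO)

Derivation (root first):
[→I]  ⊢ (p0 → (p0 ∧ p0))
  [∧I] p0 ⊢ (p0 ∧ p0)
    [Ax] p0 ⊢ p0
    [Ax] p0 ⊢ p0

Result: YES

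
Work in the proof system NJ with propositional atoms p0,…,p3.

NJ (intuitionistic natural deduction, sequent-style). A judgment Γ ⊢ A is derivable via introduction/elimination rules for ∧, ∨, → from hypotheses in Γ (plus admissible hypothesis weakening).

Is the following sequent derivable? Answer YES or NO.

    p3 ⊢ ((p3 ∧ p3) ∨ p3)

Proof tree:
[∨I₁] p3 ⊢ ((p3 ∧ p3) ∨ p3)
  [∧I] p3 ⊢ (p3 ∧ p3)
    [Ax] p3 ⊢ p3
    [Ax] p3 ⊢ p3

Result: YES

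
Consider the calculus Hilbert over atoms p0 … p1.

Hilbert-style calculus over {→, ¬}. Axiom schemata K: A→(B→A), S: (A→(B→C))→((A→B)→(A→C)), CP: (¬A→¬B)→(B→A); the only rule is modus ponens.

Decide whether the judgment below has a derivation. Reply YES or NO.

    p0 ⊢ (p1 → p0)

Derivation (root first):
[MP] p0 ⊢ (p1 → p0)
  [K]  ⊢ (p0 → (p1 → p0))
  [MP] p0 ⊢ p0
    [MP] p0 ⊢ (p0 → p0)
      [K]  ⊢ (p0 → (p0 → p0))
      [Hyp] p0 ⊢ p0
    [Hyp] p0 ⊢ p0

Result: YES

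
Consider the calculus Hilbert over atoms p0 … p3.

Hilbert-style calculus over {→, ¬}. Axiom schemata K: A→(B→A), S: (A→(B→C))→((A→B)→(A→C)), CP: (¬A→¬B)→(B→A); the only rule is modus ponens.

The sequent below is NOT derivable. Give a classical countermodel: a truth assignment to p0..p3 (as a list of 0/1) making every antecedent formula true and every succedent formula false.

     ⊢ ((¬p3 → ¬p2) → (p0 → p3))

Enumerate valuations to refute Γ ⊢ Δ:
  v=0000: Γ:[] Δ:[((¬p3 → ¬p2) → (p0 → p3))=T] refutes=False
  v=0001: Γ:[] Δ:[((¬p3 → ¬p2) → (p0 → p3))=T] refutes=False
  v=0010: Γ:[] Δ:[((¬p3 → ¬p2) → (p0 → p3))=T] refutes=False
  v=0011: Γ:[] Δ:[((¬p3 → ¬p2) → (p0 → p3))=T] refutes=False
  v=0100: Γ:[] Δ:[((¬p3 → ¬p2) → (p0 → p3))=T] refutes=False
  v=0101: Γ:[] Δ:[((¬p3 → ¬p2) → (p0 → p3))=T] refutes=False
  v=0110: Γ:[] Δ:[((¬p3 → ¬p2) → (p0 → p3))=T] refutes=False
  v=0111: Γ:[] Δ:[((¬p3 → ¬p2) → (p0 → p3))=T] refutes=False
  v=1000: Γ:[] Δ:[((¬p3 → ¬p2) → (p0 → p3))=F] refutes=True  ← countermodel

Result: [1, 0, 0, 0]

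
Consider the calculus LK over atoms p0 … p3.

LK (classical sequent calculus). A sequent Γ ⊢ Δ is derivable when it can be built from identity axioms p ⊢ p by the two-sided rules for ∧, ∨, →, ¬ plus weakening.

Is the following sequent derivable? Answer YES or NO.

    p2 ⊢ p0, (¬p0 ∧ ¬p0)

Derivation trace:
[∧R] p2 ⊢ p0, (¬p0 ∧ ¬p0)
  [¬R] p2 ⊢ p0, ¬p0
    [WL] p0, p2 ⊢ p0
      [Ax] p0 ⊢ p0
  [¬R] p2 ⊢ p0, ¬p0
    [WL] p0, p2 ⊢ p0
      [Ax] p0 ⊢ p0

Result: YES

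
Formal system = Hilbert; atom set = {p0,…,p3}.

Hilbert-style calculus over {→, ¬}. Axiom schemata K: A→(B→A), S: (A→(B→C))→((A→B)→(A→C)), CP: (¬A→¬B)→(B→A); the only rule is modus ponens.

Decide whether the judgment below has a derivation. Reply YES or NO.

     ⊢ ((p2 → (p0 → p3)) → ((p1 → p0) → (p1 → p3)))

Truth-table refutation:
  v=0000: Γ:[] Δ:[((p2 → (p0 → p3)) → ((p1 → p0) → (p1 → p3)))=T] refutes=False
  v=0001: Γ:[] Δ:[((p2 → (p0 → p3)) → ((p1 → p0) → (p1 → p3)))=T] refutes=False
  v=0010: Γ:[] Δ:[((p2 → (p0 → p3)) → ((p1 → p0) → (p1 → p3)))=T] refutes=False
  v=0011: Γ:[] Δ:[((p2 → (p0 → p3)) → ((p1 → p0) → (p1 → p3)))=T] refutes=False
  v=0100: Γ:[] Δ:[((p2 → (p0 → p3)) → ((p1 → p0) → (p1 → p3)))=T] refutes=False
  v=0101: Γ:[] Δ:[((p2 → (p0 → p3)) → ((p1 → p0) → (p1 → p3)))=T] refutes=False
  v=0110: Γ:[] Δ:[((p2 → (p0 → p3)) → ((p1 → p0) → (p1 → p3)))=T] refutes=False
  v=0111: Γ:[] Δ:[((p2 → (p0 → p3)) → ((p1 → p0) → (p1 → p3)))=T] refutes=False
  v=1000: Γ:[] Δ:[((p2 → (p0 → p3)) → ((p1 → p0) → (p1 → p3)))=T] refutes=False
  v=1001: Γ:[] Δ:[((p2 → (p0 → p3)) → ((p1 → p0) → (p1 → p3)))=T] refutes=False
  v=1010: Γ:[] Δ:[((p2 → (p0 → p3)) → ((p1 → p0) → (p1 → p3)))=T] refutes=False
  v=1011: Γ:[] Δ:[((p2 → (p0 → p3)) → ((p1 → p0) → (p1 → p3)))=T] refutes=False
  v=1100: Γ:[] Δ:[((p2 → (p0 → p3)) → ((p1 → p0) → (p1 → p3)))=F] refutes=True  ← countermodel

Result: NO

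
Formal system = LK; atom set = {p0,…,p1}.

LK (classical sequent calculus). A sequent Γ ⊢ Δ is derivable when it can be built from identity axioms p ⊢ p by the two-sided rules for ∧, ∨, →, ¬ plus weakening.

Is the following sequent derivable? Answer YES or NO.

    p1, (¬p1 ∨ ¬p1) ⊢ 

Proof tree:
[∨L] p1, (¬p1 ∨ ¬p1) ⊢ 
  [¬L] p1, ¬p1 ⊢ 
    [Ax] p1 ⊢ p1
  [¬L] p1, ¬p1 ⊢ 
    [Ax] p1 ⊢ p1

Result: YES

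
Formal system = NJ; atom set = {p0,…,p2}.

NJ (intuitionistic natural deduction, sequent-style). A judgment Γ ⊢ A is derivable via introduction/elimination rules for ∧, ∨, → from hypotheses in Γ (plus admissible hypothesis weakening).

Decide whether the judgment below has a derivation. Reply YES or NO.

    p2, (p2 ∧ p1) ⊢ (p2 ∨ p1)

Derivation (root first):
[∨I₁] p2, (p2 ∧ p1) ⊢ (p2 ∨ p1)
  [Wk] p2, (p2 ∧ p1) ⊢ p2
    [→E] p2 ⊢ p2
      [→I]  ⊢ (p2 → p2)
        [Ax] p2 ⊢ p2
      [Ax] p2 ⊢ p2

Result: YES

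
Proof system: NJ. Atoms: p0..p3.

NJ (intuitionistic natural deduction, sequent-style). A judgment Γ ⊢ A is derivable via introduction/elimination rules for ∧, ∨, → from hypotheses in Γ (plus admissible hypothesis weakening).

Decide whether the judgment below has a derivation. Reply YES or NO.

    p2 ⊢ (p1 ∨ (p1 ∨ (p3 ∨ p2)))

Proof tree:
[∨I₂] p2 ⊢ (p1 ∨ (p1 ∨ (p3 ∨ p2)))
  [∨I₂] p2 ⊢ (p1 ∨ (p3 ∨ p2))
    [∨I₂] p2 ⊢ (p3 ∨ p2)
      [Ax] p2 ⊢ p2

Result: YES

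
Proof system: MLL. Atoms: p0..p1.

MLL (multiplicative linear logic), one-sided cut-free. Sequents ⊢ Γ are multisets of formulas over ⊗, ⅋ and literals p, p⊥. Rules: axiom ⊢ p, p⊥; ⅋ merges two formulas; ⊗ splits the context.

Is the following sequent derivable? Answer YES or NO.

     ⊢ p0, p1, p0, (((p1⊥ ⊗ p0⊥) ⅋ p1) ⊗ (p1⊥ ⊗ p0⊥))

Derivation trace:
[⊗]  ⊢ p0, p1, p0, (((p1⊥ ⊗ p0⊥) ⅋ p1) ⊗ (p1⊥ ⊗ p0⊥))
  [⅋]  ⊢ p0, ((p1⊥ ⊗ p0⊥) ⅋ p1)
    [⊗]  ⊢ p1, p0, (p1⊥ ⊗ p0⊥)
      [Ax]  ⊢ p1, p1⊥
      [Ax]  ⊢ p0, p0⊥
  [⊗]  ⊢ p1, p0, (p1⊥ ⊗ p0⊥)
    [Ax]  ⊢ p1, p1⊥
    [Ax]  ⊢ p0, p0⊥

Result: YES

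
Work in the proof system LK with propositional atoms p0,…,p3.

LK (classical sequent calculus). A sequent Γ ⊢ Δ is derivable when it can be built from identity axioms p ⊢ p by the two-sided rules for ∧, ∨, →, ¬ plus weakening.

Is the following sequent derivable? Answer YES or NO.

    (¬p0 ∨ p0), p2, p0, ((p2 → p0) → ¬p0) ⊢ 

Derivation (root first):
[→L] (¬p0 ∨ p0), p2, p0, ((p2 → p0) → ¬p0) ⊢ 
  [∨L] p2, p0, (¬p0 ∨ p0) ⊢ (p2 → p0)
    [¬L] p0, p2, ¬p0 ⊢ 
      [WL] p0, p2 ⊢ p0
        [Ax] p0 ⊢ p0
    [→R] p0 ⊢ (p2 → p0)
      [WL] p0, p2 ⊢ p0
        [Ax] p0 ⊢ p0
  [¬L] p0, p2, ¬p0 ⊢ 
    [WL] p0, p2 ⊢ p0
      [Ax] p0 ⊢ p0

Result: YES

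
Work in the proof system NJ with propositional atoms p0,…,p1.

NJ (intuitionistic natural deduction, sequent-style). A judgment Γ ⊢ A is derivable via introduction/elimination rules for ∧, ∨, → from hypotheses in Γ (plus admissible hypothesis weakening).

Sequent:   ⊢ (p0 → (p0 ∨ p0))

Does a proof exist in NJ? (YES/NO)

Derivation (root first):
[→I]  ⊢ (p0 → (p0 ∨ p0))
  [∨I₁] p0 ⊢ (p0 ∨ p0)
    [Ax] p0 ⊢ p0

Result: YES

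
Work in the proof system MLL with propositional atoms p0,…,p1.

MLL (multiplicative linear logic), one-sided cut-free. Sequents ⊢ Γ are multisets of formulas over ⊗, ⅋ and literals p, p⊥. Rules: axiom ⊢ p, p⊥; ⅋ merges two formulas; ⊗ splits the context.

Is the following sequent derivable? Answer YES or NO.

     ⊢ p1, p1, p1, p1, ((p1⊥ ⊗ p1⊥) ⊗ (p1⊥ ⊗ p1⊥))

Derivation trace:
[⊗]  ⊢ p1, p1, p1, p1, ((p1⊥ ⊗ p1⊥) ⊗ (p1⊥ ⊗ p1⊥))
  [⊗]  ⊢ p1, p1, (p1⊥ ⊗ p1⊥)
    [Ax]  ⊢ p1, p1⊥
    [Ax]  ⊢ p1, p1⊥
  [⊗]  ⊢ p1, p1, (p1⊥ ⊗ p1⊥)
    [Ax]  ⊢ p1, p1⊥
    [Ax]  ⊢ p1, p1⊥

Result: YES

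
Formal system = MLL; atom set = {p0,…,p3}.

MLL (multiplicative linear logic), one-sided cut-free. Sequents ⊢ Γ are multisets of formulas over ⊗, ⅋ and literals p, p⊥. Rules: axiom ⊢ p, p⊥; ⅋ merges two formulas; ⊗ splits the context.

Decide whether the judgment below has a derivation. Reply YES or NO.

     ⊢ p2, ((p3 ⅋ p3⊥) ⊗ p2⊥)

Proof tree:
[⊗]  ⊢ p2, ((p3 ⅋ p3⊥) ⊗ p2⊥)
  [⅋]  ⊢ (p3 ⅋ p3⊥)
    [Ax]  ⊢ p3, p3⊥
  [Ax]  ⊢ p2, p2⊥

Result: YES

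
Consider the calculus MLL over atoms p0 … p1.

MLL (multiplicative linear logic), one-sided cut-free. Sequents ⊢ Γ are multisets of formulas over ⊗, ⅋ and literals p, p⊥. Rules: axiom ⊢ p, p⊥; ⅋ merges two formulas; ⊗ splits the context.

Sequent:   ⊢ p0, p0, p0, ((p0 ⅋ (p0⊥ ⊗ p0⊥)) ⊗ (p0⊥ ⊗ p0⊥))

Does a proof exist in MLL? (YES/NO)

Derivation (root first):
[⊗]  ⊢ p0, p0, p0, ((p0 ⅋ (p0⊥ ⊗ p0⊥)) ⊗ (p0⊥ ⊗ p0⊥))
  [⅋]  ⊢ p0, (p0 ⅋ (p0⊥ ⊗ p0⊥))
    [⊗]  ⊢ p0, p0, (p0⊥ ⊗ p0⊥)
      [Ax]  ⊢ p0, p0⊥
      [Ax]  ⊢ p0, p0⊥
  [⊗]  ⊢ p0, p0, (p0⊥ ⊗ p0⊥)
    [Ax]  ⊢ p0, p0⊥
    [Ax]  ⊢ p0, p0⊥

Result: YES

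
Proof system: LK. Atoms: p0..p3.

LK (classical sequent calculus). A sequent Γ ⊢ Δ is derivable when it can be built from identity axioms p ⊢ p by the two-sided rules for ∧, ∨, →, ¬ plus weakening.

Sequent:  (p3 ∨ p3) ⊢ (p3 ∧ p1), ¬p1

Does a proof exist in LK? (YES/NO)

Proof tree:
[¬R] (p3 ∨ p3) ⊢ (p3 ∧ p1), ¬p1
  [∨L] p1, (p3 ∨ p3) ⊢ (p3 ∧ p1)
    [∧R] p1, p3 ⊢ (p3 ∧ p1)
      [Ax] p3 ⊢ p3
      [Ax] p1 ⊢ p1
    [∧R] p1, p3 ⊢ (p3 ∧ p1)
      [Ax] p3 ⊢ p3
      [Ax] p1 ⊢ p1

Result: YES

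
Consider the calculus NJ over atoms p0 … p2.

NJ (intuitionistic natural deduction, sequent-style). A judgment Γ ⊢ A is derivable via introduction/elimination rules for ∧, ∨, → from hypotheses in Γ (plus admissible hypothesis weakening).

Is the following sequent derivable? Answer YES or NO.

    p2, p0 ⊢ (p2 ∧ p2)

Derivation (root first):
[∧I] p2, p0 ⊢ (p2 ∧ p2)
  [Ax] p2 ⊢ p2
  [Wk] p2, p0 ⊢ p2
    [Ax] p2 ⊢ p2

Result: YES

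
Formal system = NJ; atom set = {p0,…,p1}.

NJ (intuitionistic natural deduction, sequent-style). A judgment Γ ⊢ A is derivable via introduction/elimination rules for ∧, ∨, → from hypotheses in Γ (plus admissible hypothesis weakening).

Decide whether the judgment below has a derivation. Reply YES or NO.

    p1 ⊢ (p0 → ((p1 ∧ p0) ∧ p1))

Derivation (root first):
[→I] p1 ⊢ (p0 → ((p1 ∧ p0) ∧ p1))
  [∧I] p1, p0 ⊢ ((p1 ∧ p0) ∧ p1)
    [∧I] p1, p0 ⊢ (p1 ∧ p0)
      [Ax] p1 ⊢ p1
      [Ax] p0 ⊢ p0
    [Ax] p1 ⊢ p1

Result: YES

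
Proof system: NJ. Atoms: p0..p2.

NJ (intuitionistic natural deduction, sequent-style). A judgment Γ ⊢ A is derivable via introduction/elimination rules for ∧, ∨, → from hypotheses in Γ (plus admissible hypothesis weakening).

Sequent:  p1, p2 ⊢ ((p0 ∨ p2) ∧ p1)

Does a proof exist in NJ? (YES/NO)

Proof tree:
[∧I] p1, p2 ⊢ ((p0 ∨ p2) ∧ p1)
  [∨I₂] p2 ⊢ (p0 ∨ p2)
    [Ax] p2 ⊢ p2
  [Ax] p1 ⊢ p1

Result: YES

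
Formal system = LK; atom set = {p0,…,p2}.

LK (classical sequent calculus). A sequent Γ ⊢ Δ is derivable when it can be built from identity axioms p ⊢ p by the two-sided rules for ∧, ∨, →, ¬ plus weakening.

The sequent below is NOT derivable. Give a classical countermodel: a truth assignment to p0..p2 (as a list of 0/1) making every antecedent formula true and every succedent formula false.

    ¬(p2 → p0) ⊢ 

Search for a countermodel by truth-table:
  v=000: Γ:[¬(p2 → p0)=F] Δ:[] refutes=False
  v=001: Γ:[¬(p2 → p0)=T] Δ:[] refutes=True  ← countermodel

Result: [0, 0, 1]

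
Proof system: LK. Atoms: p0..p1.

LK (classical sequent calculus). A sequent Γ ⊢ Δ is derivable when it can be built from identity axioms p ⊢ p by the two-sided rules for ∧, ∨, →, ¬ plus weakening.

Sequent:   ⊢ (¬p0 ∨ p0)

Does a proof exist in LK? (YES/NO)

Proof tree:
[∨R]  ⊢ (¬p0 ∨ p0)
  [¬R]  ⊢ p0, ¬p0
    [Ax] p0 ⊢ p0

Result: YES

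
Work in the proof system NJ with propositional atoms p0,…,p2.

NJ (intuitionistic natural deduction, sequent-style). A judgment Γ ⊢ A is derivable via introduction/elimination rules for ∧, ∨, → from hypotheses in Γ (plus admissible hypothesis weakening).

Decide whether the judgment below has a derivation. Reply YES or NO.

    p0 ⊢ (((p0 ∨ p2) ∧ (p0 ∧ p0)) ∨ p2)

Derivation (root first):
[∨I₁] p0 ⊢ (((p0 ∨ p2) ∧ (p0 ∧ p0)) ∨ p2)
  [∧I] p0 ⊢ ((p0 ∨ p2) ∧ (p0 ∧ p0))
    [∨I₁] p0 ⊢ (p0 ∨ p2)
      [Ax] p0 ⊢ p0
    [∧I] p0 ⊢ (p0 ∧ p0)
      [Ax] p0 ⊢ p0
      [Ax] p0 ⊢ p0

Result: YES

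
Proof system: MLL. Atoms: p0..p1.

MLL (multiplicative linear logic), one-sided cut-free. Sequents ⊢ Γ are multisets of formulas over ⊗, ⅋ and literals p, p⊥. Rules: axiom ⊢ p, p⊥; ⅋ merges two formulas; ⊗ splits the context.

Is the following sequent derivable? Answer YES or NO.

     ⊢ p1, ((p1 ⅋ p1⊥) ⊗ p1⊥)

Derivation trace:
[⊗]  ⊢ p1, ((p1 ⅋ p1⊥) ⊗ p1⊥)
  [⅋]  ⊢ (p1 ⅋ p1⊥)
    [Ax]  ⊢ p1, p1⊥
  [Ax]  ⊢ p1, p1⊥

Result: YES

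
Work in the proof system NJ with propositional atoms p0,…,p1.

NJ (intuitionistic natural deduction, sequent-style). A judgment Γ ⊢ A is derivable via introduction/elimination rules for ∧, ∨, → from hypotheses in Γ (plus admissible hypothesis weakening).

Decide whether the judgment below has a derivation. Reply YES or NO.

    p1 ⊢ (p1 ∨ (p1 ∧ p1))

Derivation trace:
[∨I₂] p1 ⊢ (p1 ∨ (p1 ∧ p1))
  [∧I] p1 ⊢ (p1 ∧ p1)
    [Ax] p1 ⊢ p1
    [Ax] p1 ⊢ p1

Result: YES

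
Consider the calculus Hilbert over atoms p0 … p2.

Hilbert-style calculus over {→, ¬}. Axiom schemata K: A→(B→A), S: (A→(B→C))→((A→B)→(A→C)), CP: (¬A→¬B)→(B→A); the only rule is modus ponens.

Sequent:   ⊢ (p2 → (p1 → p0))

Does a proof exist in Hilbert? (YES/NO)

Enumerate valuations to refute Γ ⊢ Δ:
  v=000: Γ:[] Δ:[(p2 → (p1 → p0))=T] refutes=False
  v=001: Γ:[] Δ:[(p2 → (p1 → p0))=T] refutes=False
  v=010: Γ:[] Δ:[(p2 → (p1 → p0))=T] refutes=False
  v=011: Γ:[] Δ:[(p2 → (p1 → p0))=F] refutes=True  ← countermodel

Result: NO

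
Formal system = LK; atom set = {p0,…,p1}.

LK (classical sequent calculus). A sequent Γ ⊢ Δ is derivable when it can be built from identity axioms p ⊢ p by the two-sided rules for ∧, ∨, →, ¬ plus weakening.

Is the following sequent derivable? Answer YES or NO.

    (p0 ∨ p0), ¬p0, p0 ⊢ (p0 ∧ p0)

Derivation trace:
[∧R] (p0 ∨ p0), ¬p0, p0 ⊢ (p0 ∧ p0)
  [¬L] p0, ¬p0 ⊢ p0
    [WR] p0 ⊢ p0, p0
      [Ax] p0 ⊢ p0
  [∨L] (p0 ∨ p0) ⊢ p0
    [WR] p0 ⊢ p0, p0, p0
      [WR] p0 ⊢ p0, p0
        [Ax] p0 ⊢ p0
    [Ax] p0 ⊢ p0

Result: YES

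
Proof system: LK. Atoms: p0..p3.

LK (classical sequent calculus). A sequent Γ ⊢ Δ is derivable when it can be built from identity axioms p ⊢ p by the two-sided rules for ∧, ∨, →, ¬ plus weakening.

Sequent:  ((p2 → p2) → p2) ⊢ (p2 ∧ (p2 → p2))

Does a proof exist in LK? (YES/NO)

Derivation (root first):
[→L] ((p2 → p2) → p2) ⊢ (p2 ∧ (p2 → p2))
  [→R]  ⊢ (p2 → p2)
    [Ax] p2 ⊢ p2
  [∧R] p2 ⊢ (p2 ∧ (p2 → p2))
    [Ax] p2 ⊢ p2
    [→R]  ⊢ (p2 → p2)
      [Ax] p2 ⊢ p2

Result: YES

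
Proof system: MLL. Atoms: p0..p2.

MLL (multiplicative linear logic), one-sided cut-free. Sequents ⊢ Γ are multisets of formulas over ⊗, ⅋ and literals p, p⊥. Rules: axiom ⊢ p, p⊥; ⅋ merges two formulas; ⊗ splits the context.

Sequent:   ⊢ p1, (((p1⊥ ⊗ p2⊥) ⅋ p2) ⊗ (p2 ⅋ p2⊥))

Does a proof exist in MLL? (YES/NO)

Derivation (root first):
[⊗]  ⊢ p1, (((p1⊥ ⊗ p2⊥) ⅋ p2) ⊗ (p2 ⅋ p2⊥))
  [⅋]  ⊢ p1, ((p1⊥ ⊗ p2⊥) ⅋ p2)
    [⊗]  ⊢ p1, p2, (p1⊥ ⊗ p2⊥)
      [Ax]  ⊢ p1, p1⊥
      [Ax]  ⊢ p2, p2⊥
  [⅋]  ⊢ (p2 ⅋ p2⊥)
    [Ax]  ⊢ p2, p2⊥

Result: YES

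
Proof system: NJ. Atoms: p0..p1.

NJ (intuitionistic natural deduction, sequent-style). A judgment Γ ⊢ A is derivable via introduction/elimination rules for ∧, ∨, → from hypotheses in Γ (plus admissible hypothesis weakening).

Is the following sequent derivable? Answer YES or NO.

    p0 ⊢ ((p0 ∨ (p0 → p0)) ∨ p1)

Proof tree:
[∨I₁] p0 ⊢ ((p0 ∨ (p0 → p0)) ∨ p1)
  [∨I₂] p0 ⊢ (p0 ∨ (p0 → p0))
    [Wk] p0 ⊢ (p0 → p0)
      [→I]  ⊢ (p0 → p0)
        [Ax] p0 ⊢ p0

Result: YES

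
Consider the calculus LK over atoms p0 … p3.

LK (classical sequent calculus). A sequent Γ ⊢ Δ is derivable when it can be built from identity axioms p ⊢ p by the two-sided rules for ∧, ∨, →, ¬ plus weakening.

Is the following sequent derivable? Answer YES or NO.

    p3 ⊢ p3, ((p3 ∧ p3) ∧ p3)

Proof tree:
[∧R] p3 ⊢ p3, ((p3 ∧ p3) ∧ p3)
  [WL] p3, p3 ⊢ p3, (p3 ∧ p3)
    [∧R] p3 ⊢ p3, (p3 ∧ p3)
      [WR] p3 ⊢ p3, p3
        [Ax] p3 ⊢ p3
      [WR] p3 ⊢ p3, p3
        [Ax] p3 ⊢ p3
  [WR] p3 ⊢ p3, p3
    [Ax] p3 ⊢ p3

Result: YES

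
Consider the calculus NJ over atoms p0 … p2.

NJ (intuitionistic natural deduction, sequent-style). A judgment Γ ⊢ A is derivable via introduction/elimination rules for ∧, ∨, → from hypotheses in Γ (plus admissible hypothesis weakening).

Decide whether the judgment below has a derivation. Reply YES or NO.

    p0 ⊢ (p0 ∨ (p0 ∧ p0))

Derivation trace:
[∨I₂] p0 ⊢ (p0 ∨ (p0 ∧ p0))
  [∧I] p0 ⊢ (p0 ∧ p0)
    [Ax] p0 ⊢ p0
    [Ax] p0 ⊢ p0

Result: YES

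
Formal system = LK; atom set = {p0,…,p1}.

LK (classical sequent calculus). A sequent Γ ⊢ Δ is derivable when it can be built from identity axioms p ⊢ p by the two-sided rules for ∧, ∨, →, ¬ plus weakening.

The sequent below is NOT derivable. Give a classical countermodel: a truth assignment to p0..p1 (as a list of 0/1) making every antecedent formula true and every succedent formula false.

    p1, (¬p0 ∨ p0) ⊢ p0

Enumerate valuations to refute Γ ⊢ Δ:
  v=00: Γ:[p1=F, (¬p0 ∨ p0)=T] Δ:[p0=F] refutes=False
  v=01: Γ:[p1=T, (¬p0 ∨ p0)=T] Δ:[p0=F] refutes=True  ← countermodel

Result: [0, 1]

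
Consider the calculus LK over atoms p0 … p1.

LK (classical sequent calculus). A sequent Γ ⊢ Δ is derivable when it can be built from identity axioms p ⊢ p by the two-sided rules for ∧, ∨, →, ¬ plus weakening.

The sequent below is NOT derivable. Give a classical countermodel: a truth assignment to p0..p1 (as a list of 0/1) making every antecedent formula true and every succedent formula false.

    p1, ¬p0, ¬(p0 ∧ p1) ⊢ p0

Enumerate valuations to refute Γ ⊢ Δ:
  v=00: Γ:[p1=F, ¬p0=T, ¬(p0 ∧ p1)=T] Δ:[p0=F] refutes=False
  v=01: Γ:[p1=T, ¬p0=T, ¬(p0 ∧ p1)=T] Δ:[p0=F] refutes=True  ← countermodel

Result: [0, 1]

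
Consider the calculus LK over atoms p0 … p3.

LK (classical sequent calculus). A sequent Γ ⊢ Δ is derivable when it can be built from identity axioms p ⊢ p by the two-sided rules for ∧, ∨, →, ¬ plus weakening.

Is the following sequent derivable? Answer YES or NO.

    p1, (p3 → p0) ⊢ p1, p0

Derivation trace:
[→L] p1, (p3 → p0) ⊢ p1, p0
  [WR] p1 ⊢ p1, p3
    [Ax] p1 ⊢ p1
  [Ax] p0 ⊢ p0

Result: YES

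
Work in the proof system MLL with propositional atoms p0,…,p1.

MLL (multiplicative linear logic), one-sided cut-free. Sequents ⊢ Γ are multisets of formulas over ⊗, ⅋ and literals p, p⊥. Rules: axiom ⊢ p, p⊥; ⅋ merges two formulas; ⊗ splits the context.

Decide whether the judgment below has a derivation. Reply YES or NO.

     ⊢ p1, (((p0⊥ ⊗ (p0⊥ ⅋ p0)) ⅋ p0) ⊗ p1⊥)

Proof tree:
[⊗]  ⊢ p1, (((p0⊥ ⊗ (p0⊥ ⅋ p0)) ⅋ p0) ⊗ p1⊥)
  [⅋]  ⊢ ((p0⊥ ⊗ (p0⊥ ⅋ p0)) ⅋ p0)
    [⊗]  ⊢ p0, (p0⊥ ⊗ (p0⊥ ⅋ p0))
      [Ax]  ⊢ p0, p0⊥
      [⅋]  ⊢ (p0⊥ ⅋ p0)
        [Ax]  ⊢ p0, p0⊥
  [Ax]  ⊢ p1, p1⊥

Result: YES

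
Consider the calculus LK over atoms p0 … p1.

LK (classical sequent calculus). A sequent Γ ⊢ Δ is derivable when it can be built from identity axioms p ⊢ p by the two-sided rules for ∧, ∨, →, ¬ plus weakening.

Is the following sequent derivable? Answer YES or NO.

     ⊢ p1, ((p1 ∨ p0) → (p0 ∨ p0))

Proof tree:
[→R]  ⊢ p1, ((p1 ∨ p0) → (p0 ∨ p0))
  [∨R] (p1 ∨ p0) ⊢ p1, (p0 ∨ p0)
    [WR] (p1 ∨ p0) ⊢ p1, p0, p0
      [∨L] (p1 ∨ p0) ⊢ p1, p0
        [Ax] p1 ⊢ p1
        [Ax] p0 ⊢ p0

Result: YES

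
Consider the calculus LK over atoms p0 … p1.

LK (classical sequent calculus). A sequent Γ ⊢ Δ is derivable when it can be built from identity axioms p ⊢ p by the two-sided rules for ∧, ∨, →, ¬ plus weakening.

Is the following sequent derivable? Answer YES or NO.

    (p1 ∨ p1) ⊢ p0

Enumerate valuations to refute Γ ⊢ Δ:
  v=00: Γ:[(p1 ∨ p1)=F] Δ:[p0=F] refutes=False
  v=01: Γ:[(p1 ∨ p1)=T] Δ:[p0=F] refutes=True  ← countermodel

Result: NO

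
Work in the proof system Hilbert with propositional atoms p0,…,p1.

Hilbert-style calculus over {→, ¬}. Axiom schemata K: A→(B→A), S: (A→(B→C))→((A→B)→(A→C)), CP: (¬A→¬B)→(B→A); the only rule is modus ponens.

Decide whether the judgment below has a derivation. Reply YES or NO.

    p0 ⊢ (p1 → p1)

Derivation trace:
[MP] p0 ⊢ (p1 → p1)
  [MP]  ⊢ ((p1 → p0) → (p1 → p1))
    [S]  ⊢ ((p1 → (p0 → p1)) → ((p1 → p0) → (p1 → p1)))
    [K]  ⊢ (p1 → (p0 → p1))
  [MP] p0 ⊢ (p1 → p0)
    [K]  ⊢ (p0 → (p1 → p0))
    [Hyp] p0 ⊢ p0

Result: YES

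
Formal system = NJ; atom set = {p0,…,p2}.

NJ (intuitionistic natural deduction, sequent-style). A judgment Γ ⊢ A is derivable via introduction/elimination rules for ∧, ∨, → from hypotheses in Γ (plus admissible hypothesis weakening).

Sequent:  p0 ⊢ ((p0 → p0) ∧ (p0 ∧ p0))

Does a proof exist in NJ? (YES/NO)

Proof tree:
[∧I] p0 ⊢ ((p0 → p0) ∧ (p0 ∧ p0))
  [→I]  ⊢ (p0 → p0)
    [Ax] p0 ⊢ p0
  [∧I] p0 ⊢ (p0 ∧ p0)
    [Ax] p0 ⊢ p0
    [Ax] p0 ⊢ p0

Result: YES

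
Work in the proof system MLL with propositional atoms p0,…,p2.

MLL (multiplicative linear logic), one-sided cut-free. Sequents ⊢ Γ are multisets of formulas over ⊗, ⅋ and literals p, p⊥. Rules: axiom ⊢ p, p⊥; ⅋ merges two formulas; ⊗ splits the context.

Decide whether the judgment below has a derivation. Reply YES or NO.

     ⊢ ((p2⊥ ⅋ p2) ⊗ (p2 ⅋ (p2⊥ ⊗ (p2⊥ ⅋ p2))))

Derivation (root first):
[⊗]  ⊢ ((p2⊥ ⅋ p2) ⊗ (p2 ⅋ (p2⊥ ⊗ (p2⊥ ⅋ p2))))
  [⅋]  ⊢ (p2⊥ ⅋ p2)
    [Ax]  ⊢ p2, p2⊥
  [⅋]  ⊢ (p2 ⅋ (p2⊥ ⊗ (p2⊥ ⅋ p2)))
    [⊗]  ⊢ p2, (p2⊥ ⊗ (p2⊥ ⅋ p2))
      [Ax]  ⊢ p2, p2⊥
      [⅋]  ⊢ (p2⊥ ⅋ p2)
        [Ax]  ⊢ p2, p2⊥

Result: YES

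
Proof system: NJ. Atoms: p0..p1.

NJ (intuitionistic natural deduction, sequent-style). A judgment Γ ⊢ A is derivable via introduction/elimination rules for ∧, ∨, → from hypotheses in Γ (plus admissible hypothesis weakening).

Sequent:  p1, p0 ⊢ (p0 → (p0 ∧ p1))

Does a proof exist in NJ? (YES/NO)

Derivation (root first):
[Wk] p1, p0 ⊢ (p0 → (p0 ∧ p1))
  [→I] p1 ⊢ (p0 → (p0 ∧ p1))
    [∧I] p1, p0 ⊢ (p0 ∧ p1)
      [Ax] p0 ⊢ p0
      [Ax] p1 ⊢ p1

Result: YES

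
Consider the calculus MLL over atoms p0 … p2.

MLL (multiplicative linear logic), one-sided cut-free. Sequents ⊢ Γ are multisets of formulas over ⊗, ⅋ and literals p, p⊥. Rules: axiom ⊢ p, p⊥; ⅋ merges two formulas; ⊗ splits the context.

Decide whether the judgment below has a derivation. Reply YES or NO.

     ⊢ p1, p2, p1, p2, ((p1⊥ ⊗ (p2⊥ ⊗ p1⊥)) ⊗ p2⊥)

Derivation (root first):
[⊗]  ⊢ p1, p2, p1, p2, ((p1⊥ ⊗ (p2⊥ ⊗ p1⊥)) ⊗ p2⊥)
  [⊗]  ⊢ p1, p2, p1, (p1⊥ ⊗ (p2⊥ ⊗ p1⊥))
    [Ax]  ⊢ p1, p1⊥
    [⊗]  ⊢ p2, p1, (p2⊥ ⊗ p1⊥)
      [Ax]  ⊢ p2, p2⊥
      [Ax]  ⊢ p1, p1⊥
  [Ax]  ⊢ p2, p2⊥

Result: YES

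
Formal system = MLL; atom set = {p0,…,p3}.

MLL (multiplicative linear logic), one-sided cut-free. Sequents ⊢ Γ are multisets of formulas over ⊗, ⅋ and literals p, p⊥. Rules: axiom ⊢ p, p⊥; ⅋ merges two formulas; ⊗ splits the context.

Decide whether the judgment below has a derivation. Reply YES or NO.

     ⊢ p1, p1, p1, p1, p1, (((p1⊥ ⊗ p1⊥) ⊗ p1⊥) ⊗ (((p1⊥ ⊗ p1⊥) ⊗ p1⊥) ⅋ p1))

Derivation (root first):
[⊗]  ⊢ p1, p1, p1, p1, p1, (((p1⊥ ⊗ p1⊥) ⊗ p1⊥) ⊗ (((p1⊥ ⊗ p1⊥) ⊗ p1⊥) ⅋ p1))
  [⊗]  ⊢ p1, p1, p1, ((p1⊥ ⊗ p1⊥) ⊗ p1⊥)
    [⊗]  ⊢ p1, p1, (p1⊥ ⊗ p1⊥)
      [Ax]  ⊢ p1, p1⊥
      [Ax]  ⊢ p1, p1⊥
    [Ax]  ⊢ p1, p1⊥
  [⅋]  ⊢ p1, p1, (((p1⊥ ⊗ p1⊥) ⊗ p1⊥) ⅋ p1)
    [⊗]  ⊢ p1, p1, p1, ((p1⊥ ⊗ p1⊥) ⊗ p1⊥)
      [⊗]  ⊢ p1, p1, (p1⊥ ⊗ p1⊥)
        [Ax]  ⊢ p1, p1⊥
        [Ax]  ⊢ p1, p1⊥
      [Ax]  ⊢ p1, p1⊥

Result: YES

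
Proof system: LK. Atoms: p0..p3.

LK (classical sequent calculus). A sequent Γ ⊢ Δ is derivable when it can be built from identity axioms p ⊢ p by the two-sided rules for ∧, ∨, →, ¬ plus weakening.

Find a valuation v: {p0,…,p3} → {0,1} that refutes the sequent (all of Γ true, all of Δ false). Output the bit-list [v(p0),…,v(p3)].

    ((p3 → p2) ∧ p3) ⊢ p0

Enumerate valuations to refute Γ ⊢ Δ:
  v=0000: Γ:[((p3 → p2) ∧ p3)=F] Δ:[p0=F] refutes=False
  v=0001: Γ:[((p3 → p2) ∧ p3)=F] Δ:[p0=F] refutes=False
  v=0010: Γ:[((p3 → p2) ∧ p3)=F] Δ:[p0=F] refutes=False
  v=0011: Γ:[((p3 → p2) ∧ p3)=T] Δ:[p0=F] refutes=True  ← countermodel

Result: [0, 0, 1, 1]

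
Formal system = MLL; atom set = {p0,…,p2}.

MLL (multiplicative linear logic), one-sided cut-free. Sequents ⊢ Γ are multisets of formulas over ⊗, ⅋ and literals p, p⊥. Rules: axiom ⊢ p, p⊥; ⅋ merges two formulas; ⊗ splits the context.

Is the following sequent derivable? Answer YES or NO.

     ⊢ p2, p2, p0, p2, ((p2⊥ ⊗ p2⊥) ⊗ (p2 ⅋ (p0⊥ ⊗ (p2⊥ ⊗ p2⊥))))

Derivation (root first):
[⊗]  ⊢ p2, p2, p0, p2, ((p2⊥ ⊗ p2⊥) ⊗ (p2 ⅋ (p0⊥ ⊗ (p2⊥ ⊗ p2⊥))))
  [⊗]  ⊢ p2, p2, (p2⊥ ⊗ p2⊥)
    [Ax]  ⊢ p2, p2⊥
    [Ax]  ⊢ p2, p2⊥
  [⅋]  ⊢ p0, p2, (p2 ⅋ (p0⊥ ⊗ (p2⊥ ⊗ p2⊥)))
    [⊗]  ⊢ p0, p2, p2, (p0⊥ ⊗ (p2⊥ ⊗ p2⊥))
      [Ax]  ⊢ p0, p0⊥
      [⊗]  ⊢ p2, p2, (p2⊥ ⊗ p2⊥)
        [Ax]  ⊢ p2, p2⊥
        [Ax]  ⊢ p2, p2⊥

Result: YES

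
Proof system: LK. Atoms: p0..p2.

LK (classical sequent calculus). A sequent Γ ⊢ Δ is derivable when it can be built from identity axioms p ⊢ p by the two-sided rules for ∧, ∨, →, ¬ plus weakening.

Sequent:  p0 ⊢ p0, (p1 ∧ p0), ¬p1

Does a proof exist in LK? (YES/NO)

Derivation (root first):
[¬R] p0 ⊢ p0, (p1 ∧ p0), ¬p1
  [∧R] p1, p0 ⊢ p0, (p1 ∧ p0)
    [Ax] p1 ⊢ p1
    [WR] p0 ⊢ p0, p0
      [Ax] p0 ⊢ p0

Result: YES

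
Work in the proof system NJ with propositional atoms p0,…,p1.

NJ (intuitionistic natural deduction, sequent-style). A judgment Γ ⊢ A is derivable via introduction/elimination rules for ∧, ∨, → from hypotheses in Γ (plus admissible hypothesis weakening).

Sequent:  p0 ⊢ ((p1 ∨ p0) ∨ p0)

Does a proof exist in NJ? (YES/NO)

Derivation (root first):
[∨I₁] p0 ⊢ ((p1 ∨ p0) ∨ p0)
  [∨I₂] p0 ⊢ (p1 ∨ p0)
    [Ax] p0 ⊢ p0

Result: YES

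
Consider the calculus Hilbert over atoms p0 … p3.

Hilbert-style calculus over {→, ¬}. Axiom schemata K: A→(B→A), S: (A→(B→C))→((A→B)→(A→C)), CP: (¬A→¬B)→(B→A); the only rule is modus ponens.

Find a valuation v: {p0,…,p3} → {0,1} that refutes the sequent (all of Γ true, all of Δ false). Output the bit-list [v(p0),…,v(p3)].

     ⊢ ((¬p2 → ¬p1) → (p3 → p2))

Truth-table refutation:
  v=0000: Γ:[] Δ:[((¬p2 → ¬p1) → (p3 → p2))=T] refutes=False
  v=0001: Γ:[] Δ:[((¬p2 → ¬p1) → (p3 → p2))=F] refutes=True  ← countermodel

Result: [0, 0, 0, 1]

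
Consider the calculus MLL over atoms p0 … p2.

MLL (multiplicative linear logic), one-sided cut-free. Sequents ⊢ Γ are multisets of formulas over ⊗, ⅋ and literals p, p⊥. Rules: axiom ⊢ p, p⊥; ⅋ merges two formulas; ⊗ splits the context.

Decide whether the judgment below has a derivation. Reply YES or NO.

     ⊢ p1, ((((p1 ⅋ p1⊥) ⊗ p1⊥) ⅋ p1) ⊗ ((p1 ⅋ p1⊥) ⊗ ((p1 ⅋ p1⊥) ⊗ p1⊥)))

Derivation (root first):
[⊗]  ⊢ p1, ((((p1 ⅋ p1⊥) ⊗ p1⊥) ⅋ p1) ⊗ ((p1 ⅋ p1⊥) ⊗ ((p1 ⅋ p1⊥) ⊗ p1⊥)))
  [⅋]  ⊢ (((p1 ⅋ p1⊥) ⊗ p1⊥) ⅋ p1)
    [⊗]  ⊢ p1, ((p1 ⅋ p1⊥) ⊗ p1⊥)
      [⅋]  ⊢ (p1 ⅋ p1⊥)
        [Ax]  ⊢ p1, p1⊥
      [Ax]  ⊢ p1, p1⊥
  [⊗]  ⊢ p1, ((p1 ⅋ p1⊥) ⊗ ((p1 ⅋ p1⊥) ⊗ p1⊥))
    [⅋]  ⊢ (p1 ⅋ p1⊥)
      [Ax]  ⊢ p1, p1⊥
    [⊗]  ⊢ p1, ((p1 ⅋ p1⊥) ⊗ p1⊥)
      [⅋]  ⊢ (p1 ⅋ p1⊥)
        [Ax]  ⊢ p1, p1⊥
      [Ax]  ⊢ p1, p1⊥

Result: YES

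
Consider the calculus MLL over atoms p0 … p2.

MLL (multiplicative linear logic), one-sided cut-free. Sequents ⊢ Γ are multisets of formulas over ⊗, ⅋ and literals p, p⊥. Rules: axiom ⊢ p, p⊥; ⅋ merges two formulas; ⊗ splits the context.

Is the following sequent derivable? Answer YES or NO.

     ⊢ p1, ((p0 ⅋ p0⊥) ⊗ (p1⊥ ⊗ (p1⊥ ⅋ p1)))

Derivation trace:
[⊗]  ⊢ p1, ((p0 ⅋ p0⊥) ⊗ (p1⊥ ⊗ (p1⊥ ⅋ p1)))
  [⅋]  ⊢ (p0 ⅋ p0⊥)
    [Ax]  ⊢ p0, p0⊥
  [⊗]  ⊢ p1, (p1⊥ ⊗ (p1⊥ ⅋ p1))
    [Ax]  ⊢ p1, p1⊥
    [⅋]  ⊢ (p1⊥ ⅋ p1)
      [Ax]  ⊢ p1, p1⊥

Result: YES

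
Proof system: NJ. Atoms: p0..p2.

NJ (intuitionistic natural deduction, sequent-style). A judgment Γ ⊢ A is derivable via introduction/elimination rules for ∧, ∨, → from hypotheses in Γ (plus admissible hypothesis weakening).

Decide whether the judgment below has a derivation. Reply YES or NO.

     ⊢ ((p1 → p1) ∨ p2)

Derivation trace:
[∨I₁]  ⊢ ((p1 → p1) ∨ p2)
  [→I]  ⊢ (p1 → p1)
    [Ax] p1 ⊢ p1

Result: YES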